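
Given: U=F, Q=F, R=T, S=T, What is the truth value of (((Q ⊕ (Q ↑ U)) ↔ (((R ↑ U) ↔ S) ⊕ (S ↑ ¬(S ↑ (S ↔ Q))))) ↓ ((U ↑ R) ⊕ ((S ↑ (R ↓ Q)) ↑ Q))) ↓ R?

Q ↑ U = F ↑ F = T
Q ⊕ (Q ↑ U) = F ⊕ T = T
R ↑ U = T ↑ F = T
(R ↑ U) ↔ S = T ↔ T = T
S ↔ Q = T ↔ F = F
S ↑ (S ↔ Q) = T ↑ F = T
¬(S ↑ (S ↔ Q)) = ¬T = F
S ↑ ¬(S ↑ (S ↔ Q)) = T ↑ F = T
((R ↑ U) ↔ S) ⊕ (S ↑ ¬(S ↑ (S ↔ Q))) = T ⊕ T = F
(Q ⊕ (Q ↑ U)) ↔ (((R ↑ U) ↔ S) ⊕ (S ↑ ¬(S ↑ (S ↔ Q)))) = T ↔ F = F
U ↑ R = F ↑ T = T
R ↓ Q = T ↓ F = F
S ↑ (R ↓ Q) = T ↑ F = T
(S ↑ (R ↓ Q)) ↑ Q = T ↑ F = T
(U ↑ R) ⊕ ((S ↑ (R ↓ Q)) ↑ Q) = T ⊕ T = F
((Q ⊕ (Q ↑ U)) ↔ (((R ↑ U) ↔ S) ⊕ (S ↑ ¬(S ↑ (S ↔ Q))))) ↓ ((U ↑ R) ⊕ ((S ↑ (R ↓ Q)) ↑ Q)) = F ↓ F = T
(((Q ⊕ (Q ↑ U)) ↔ (((R ↑ U) ↔ S) ⊕ (S ↑ ¬(S ↑ (S ↔ Q))))) ↓ ((U ↑ R) ⊕ ((S ↑ (R ↓ Q)) ↑ Q))) ↓ R = T ↓ T = F

F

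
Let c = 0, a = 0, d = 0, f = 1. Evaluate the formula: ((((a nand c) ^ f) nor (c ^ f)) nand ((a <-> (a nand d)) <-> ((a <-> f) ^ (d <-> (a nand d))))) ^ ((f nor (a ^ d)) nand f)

0

a nand c = 0 nand 0 = 1
(a nand c) ^ f = 1 ^ 1 = 0
c ^ f = 0 ^ 1 = 1
((a nand c) ^ f) nor (c ^ f) = 0 nor 1 = 0
a nand d = 0 nand 0 = 1
a <-> (a nand d) = 0 <-> 1 = 0
a <-> f = 0 <-> 1 = 0
a nand d = 0 nand 0 = 1
d <-> (a nand d) = 0 <-> 1 = 0
(a <-> f) ^ (d <-> (a nand d)) = 0 ^ 0 = 0
(a <-> (a nand d)) <-> ((a <-> f) ^ (d <-> (a nand d))) = 0 <-> 0 = 1
(((a nand c) ^ f) nor (c ^ f)) nand ((a <-> (a nand d)) <-> ((a <-> f) ^ (d <-> (a nand d)))) = 0 nand 1 = 1
a ^ d = 0 ^ 0 = 0
f nor (a ^ d) = 1 nor 0 = 0
(f nor (a ^ d)) nand f = 0 nand 1 = 1
((((a nand c) ^ f) nor (c ^ f)) nand ((a <-> (a nand d)) <-> ((a <-> f) ^ (d <-> (a nand d))))) ^ ((f nor (a ^ d)) nand f) = 1 ^ 1 = 0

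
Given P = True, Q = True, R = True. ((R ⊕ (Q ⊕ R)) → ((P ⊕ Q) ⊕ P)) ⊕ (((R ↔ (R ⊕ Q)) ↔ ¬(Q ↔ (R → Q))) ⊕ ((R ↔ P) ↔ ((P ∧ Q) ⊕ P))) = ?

Q ⊕ R = True ⊕ True = False
R ⊕ (Q ⊕ R) = True ⊕ False = True
P ⊕ Q = True ⊕ True = False
(P ⊕ Q) ⊕ P = False ⊕ True = True
(R ⊕ (Q ⊕ R)) → ((P ⊕ Q) ⊕ P) = True → True = True
R ⊕ Q = True ⊕ True = False
R ↔ (R ⊕ Q) = True ↔ False = False
R → Q = True → True = True
Q ↔ (R → Q) = True ↔ True = True
¬(Q ↔ (R → Q)) = ¬True = False
(R ↔ (R ⊕ Q)) ↔ ¬(Q ↔ (R → Q)) = False ↔ False = True
R ↔ P = True ↔ True = True
P ∧ Q = True ∧ True = True
(P ∧ Q) ⊕ P = True ⊕ True = False
(R ↔ P) ↔ ((P ∧ Q) ⊕ P) = True ↔ False = False
((R ↔ (R ⊕ Q)) ↔ ¬(Q ↔ (R → Q))) ⊕ ((R ↔ P) ↔ ((P ∧ Q) ⊕ P)) = True ⊕ False = True
((R ⊕ (Q ⊕ R)) → ((P ⊕ Q) ⊕ P)) ⊕ (((R ↔ (R ⊕ Q)) ↔ ¬(Q ↔ (R → Q))) ⊕ ((R ↔ P) ↔ ((P ∧ Q) ⊕ P))) = True ⊕ True = False

False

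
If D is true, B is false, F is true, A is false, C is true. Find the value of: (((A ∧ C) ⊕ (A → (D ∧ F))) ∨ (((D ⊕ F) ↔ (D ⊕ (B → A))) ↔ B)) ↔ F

True

Substituting D=True, B=False, F=True, A=False, C=True:
A ∧ C = False ∧ True = False
D ∧ F = True ∧ True = True
A → (D ∧ F) = False → True = True
(A ∧ C) ⊕ (A → (D ∧ F)) = False ⊕ True = True
D ⊕ F = True ⊕ True = False
B → A = False → False = True
D ⊕ (B → A) = True ⊕ True = False
(D ⊕ F) ↔ (D ⊕ (B → A)) = False ↔ False = True
((D ⊕ F) ↔ (D ⊕ (B → A))) ↔ B = True ↔ False = False
((A ∧ C) ⊕ (A → (D ∧ F))) ∨ (((D ⊕ F) ↔ (D ⊕ (B → A))) ↔ B) = True ∨ False = True
(((A ∧ C) ⊕ (A → (D ∧ F))) ∨ (((D ⊕ F) ↔ (D ⊕ (B → A))) ↔ B)) ↔ F = True ↔ True = True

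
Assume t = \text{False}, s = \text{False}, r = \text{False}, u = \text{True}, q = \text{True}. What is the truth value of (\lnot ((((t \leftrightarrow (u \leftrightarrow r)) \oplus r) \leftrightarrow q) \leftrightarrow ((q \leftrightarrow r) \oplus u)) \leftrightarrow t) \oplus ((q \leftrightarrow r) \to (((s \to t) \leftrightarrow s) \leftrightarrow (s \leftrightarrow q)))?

u \leftrightarrow r = \text{True} \leftrightarrow \text{False} = \text{False}
t \leftrightarrow (u \leftrightarrow r) = \text{False} \leftrightarrow \text{False} = \text{True}
(t \leftrightarrow (u \leftrightarrow r)) \oplus r = \text{True} \oplus \text{False} = \text{True}
((t \leftrightarrow (u \leftrightarrow r)) \oplus r) \leftrightarrow q = \text{True} \leftrightarrow \text{True} = \text{True}
q \leftrightarrow r = \text{True} \leftrightarrow \text{False} = \text{False}
(q \leftrightarrow r) \oplus u = \text{False} \oplus \text{True} = \text{True}
(((t \leftrightarrow (u \leftrightarrow r)) \oplus r) \leftrightarrow q) \leftrightarrow ((q \leftrightarrow r) \oplus u) = \text{True} \leftrightarrow \text{True} = \text{True}
\lnot ((((t \leftrightarrow (u \leftrightarrow r)) \oplus r) \leftrightarrow q) \leftrightarrow ((q \leftrightarrow r) \oplus u)) = \lnot \text{True} = \text{False}
\lnot ((((t \leftrightarrow (u \leftrightarrow r)) \oplus r) \leftrightarrow q) \leftrightarrow ((q \leftrightarrow r) \oplus u)) \leftrightarrow t = \text{False} \leftrightarrow \text{False} = \text{True}
q \leftrightarrow r = \text{True} \leftrightarrow \text{False} = \text{False}
s \to t = \text{False} \to \text{False} = \text{True}
(s \to t) \leftrightarrow s = \text{True} \leftrightarrow \text{False} = \text{False}
s \leftrightarrow q = \text{False} \leftrightarrow \text{True} = \text{False}
((s \to t) \leftrightarrow s) \leftrightarrow (s \leftrightarrow q) = \text{False} \leftrightarrow \text{False} = \text{True}
(q \leftrightarrow r) \to (((s \to t) \leftrightarrow s) \leftrightarrow (s \leftrightarrow q)) = \text{False} \to \text{True} = \text{True}
(\lnot ((((t \leftrightarrow (u \leftrightarrow r)) \oplus r) \leftrightarrow q) \leftrightarrow ((q \leftrightarrow r) \oplus u)) \leftrightarrow t) \oplus ((q \leftrightarrow r) \to (((s \to t) \leftrightarrow s) \leftrightarrow (s \leftrightarrow q))) = \text{True} \oplus \text{True} = \text{False}

\text{False}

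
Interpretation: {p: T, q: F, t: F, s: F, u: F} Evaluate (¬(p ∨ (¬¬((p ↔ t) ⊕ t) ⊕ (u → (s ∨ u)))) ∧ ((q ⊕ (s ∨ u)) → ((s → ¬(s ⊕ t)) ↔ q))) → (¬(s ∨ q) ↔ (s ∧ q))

p ↔ t = T ↔ F = F
(p ↔ t) ⊕ t = F ⊕ F = F
¬((p ↔ t) ⊕ t) = ¬F = T
¬¬((p ↔ t) ⊕ t) = ¬T = F
s ∨ u = F ∨ F = F
u → (s ∨ u) = F → F = T
¬¬((p ↔ t) ⊕ t) ⊕ (u → (s ∨ u)) = F ⊕ T = T
p ∨ (¬¬((p ↔ t) ⊕ t) ⊕ (u → (s ∨ u))) = T ∨ T = T
¬(p ∨ (¬¬((p ↔ t) ⊕ t) ⊕ (u → (s ∨ u)))) = ¬T = F
s ∨ u = F ∨ F = F
q ⊕ (s ∨ u) = F ⊕ F = F
s ⊕ t = F ⊕ F = F
¬(s ⊕ t) = ¬F = T
s → ¬(s ⊕ t) = F → T = T
(s → ¬(s ⊕ t)) ↔ q = T ↔ F = F
(q ⊕ (s ∨ u)) → ((s → ¬(s ⊕ t)) ↔ q) = F → F = T
¬(p ∨ (¬¬((p ↔ t) ⊕ t) ⊕ (u → (s ∨ u)))) ∧ ((q ⊕ (s ∨ u)) → ((s → ¬(s ⊕ t)) ↔ q)) = F ∧ T = F
s ∨ q = F ∨ F = F
¬(s ∨ q) = ¬F = T
s ∧ q = F ∧ F = F
¬(s ∨ q) ↔ (s ∧ q) = T ↔ F = F
(¬(p ∨ (¬¬((p ↔ t) ⊕ t) ⊕ (u → (s ∨ u)))) ∧ ((q ⊕ (s ∨ u)) → ((s → ¬(s ⊕ t)) ↔ q))) → (¬(s ∨ q) ↔ (s ∧ q)) = F → F = T

T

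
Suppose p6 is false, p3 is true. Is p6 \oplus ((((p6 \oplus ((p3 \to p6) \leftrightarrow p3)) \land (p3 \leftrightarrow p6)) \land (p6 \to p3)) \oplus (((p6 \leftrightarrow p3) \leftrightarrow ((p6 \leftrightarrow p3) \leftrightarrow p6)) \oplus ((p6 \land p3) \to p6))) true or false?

p3 \to p6 = \text{True} \to \text{False} = \text{False}
(p3 \to p6) \leftrightarrow p3 = \text{False} \leftrightarrow \text{True} = \text{False}
p6 \oplus ((p3 \to p6) \leftrightarrow p3) = \text{False} \oplus \text{False} = \text{False}
p3 \leftrightarrow p6 = \text{True} \leftrightarrow \text{False} = \text{False}
(p6 \oplus ((p3 \to p6) \leftrightarrow p3)) \land (p3 \leftrightarrow p6) = \text{False} \land \text{False} = \text{False}
p6 \to p3 = \text{False} \to \text{True} = \text{True}
((p6 \oplus ((p3 \to p6) \leftrightarrow p3)) \land (p3 \leftrightarrow p6)) \land (p6 \to p3) = \text{False} \land \text{True} = \text{False}
p6 \leftrightarrow p3 = \text{False} \leftrightarrow \text{True} = \text{False}
p6 \leftrightarrow p3 = \text{False} \leftrightarrow \text{True} = \text{False}
(p6 \leftrightarrow p3) \leftrightarrow p6 = \text{False} \leftrightarrow \text{False} = \text{True}
(p6 \leftrightarrow p3) \leftrightarrow ((p6 \leftrightarrow p3) \leftrightarrow p6) = \text{False} \leftrightarrow \text{True} = \text{False}
p6 \land p3 = \text{False} \land \text{True} = \text{False}
(p6 \land p3) \to p6 = \text{False} \to \text{False} = \text{True}
((p6 \leftrightarrow p3) \leftrightarrow ((p6 \leftrightarrow p3) \leftrightarrow p6)) \oplus ((p6 \land p3) \to p6) = \text{False} \oplus \text{True} = \text{True}
(((p6 \oplus ((p3 \to p6) \leftrightarrow p3)) \land (p3 \leftrightarrow p6)) \land (p6 \to p3)) \oplus (((p6 \leftrightarrow p3) \leftrightarrow ((p6 \leftrightarrow p3) \leftrightarrow p6)) \oplus ((p6 \land p3) \to p6)) = \text{False} \oplus \text{True} = \text{True}
p6 \oplus ((((p6 \oplus ((p3 \to p6) \leftrightarrow p3)) \land (p3 \leftrightarrow p6)) \land (p6 \to p3)) \oplus (((p6 \leftrightarrow p3) \leftrightarrow ((p6 \leftrightarrow p3) \leftrightarrow p6)) \oplus ((p6 \land p3) \to p6))) = \text{False} \oplus \text{True} = \text{True}

\text{True}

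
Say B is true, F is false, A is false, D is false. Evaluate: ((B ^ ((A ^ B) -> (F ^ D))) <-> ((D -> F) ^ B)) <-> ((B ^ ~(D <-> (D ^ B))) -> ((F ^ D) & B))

False

A ^ B = False ^ True = True
F ^ D = False ^ False = False
(A ^ B) -> (F ^ D) = True -> False = False
B ^ ((A ^ B) -> (F ^ D)) = True ^ False = True
D -> F = False -> False = True
(D -> F) ^ B = True ^ True = False
(B ^ ((A ^ B) -> (F ^ D))) <-> ((D -> F) ^ B) = True <-> False = False
D ^ B = False ^ True = True
D <-> (D ^ B) = False <-> True = False
~(D <-> (D ^ B)) = ~False = True
B ^ ~(D <-> (D ^ B)) = True ^ True = False
F ^ D = False ^ False = False
(F ^ D) & B = False & True = False
(B ^ ~(D <-> (D ^ B))) -> ((F ^ D) & B) = False -> False = True
((B ^ ((A ^ B) -> (F ^ D))) <-> ((D -> F) ^ B)) <-> ((B ^ ~(D <-> (D ^ B))) -> ((F ^ D) & B)) = False <-> True = False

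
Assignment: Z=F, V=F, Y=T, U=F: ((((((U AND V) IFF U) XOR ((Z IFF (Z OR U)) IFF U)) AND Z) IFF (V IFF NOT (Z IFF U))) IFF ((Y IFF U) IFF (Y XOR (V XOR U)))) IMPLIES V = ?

F

U AND V = F AND F = F
(U AND V) IFF U = F IFF F = T
Z OR U = F OR F = F
Z IFF (Z OR U) = F IFF F = T
(Z IFF (Z OR U)) IFF U = T IFF F = F
((U AND V) IFF U) XOR ((Z IFF (Z OR U)) IFF U) = T XOR F = T
(((U AND V) IFF U) XOR ((Z IFF (Z OR U)) IFF U)) AND Z = T AND F = F
Z IFF U = F IFF F = T
NOT (Z IFF U) = NOT T = F
V IFF NOT (Z IFF U) = F IFF F = T
((((U AND V) IFF U) XOR ((Z IFF (Z OR U)) IFF U)) AND Z) IFF (V IFF NOT (Z IFF U)) = F IFF T = F
Y IFF U = T IFF F = F
V XOR U = F XOR F = F
Y XOR (V XOR U) = T XOR F = T
(Y IFF U) IFF (Y XOR (V XOR U)) = F IFF T = F
(((((U AND V) IFF U) XOR ((Z IFF (Z OR U)) IFF U)) AND Z) IFF (V IFF NOT (Z IFF U))) IFF ((Y IFF U) IFF (Y XOR (V XOR U))) = F IFF F = T
((((((U AND V) IFF U) XOR ((Z IFF (Z OR U)) IFF U)) AND Z) IFF (V IFF NOT (Z IFF U))) IFF ((Y IFF U) IFF (Y XOR (V XOR U)))) IMPLIES V = T IMPLIES F = F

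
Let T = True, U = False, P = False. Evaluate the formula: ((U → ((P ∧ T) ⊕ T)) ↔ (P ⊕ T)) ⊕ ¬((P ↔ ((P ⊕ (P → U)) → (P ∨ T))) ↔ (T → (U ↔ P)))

Substituting T=True, U=False, P=False:
P ∧ T = False ∧ True = False
(P ∧ T) ⊕ T = False ⊕ True = True
U → ((P ∧ T) ⊕ T) = False → True = True
P ⊕ T = False ⊕ True = True
(U → ((P ∧ T) ⊕ T)) ↔ (P ⊕ T) = True ↔ True = True
P → U = False → False = True
P ⊕ (P → U) = False ⊕ True = True
P ∨ T = False ∨ True = True
(P ⊕ (P → U)) → (P ∨ T) = True → True = True
P ↔ ((P ⊕ (P → U)) → (P ∨ T)) = False ↔ True = False
U ↔ P = False ↔ False = True
T → (U ↔ P) = True → True = True
(P ↔ ((P ⊕ (P → U)) → (P ∨ T))) ↔ (T → (U ↔ P)) = False ↔ True = False
¬((P ↔ ((P ⊕ (P → U)) → (P ∨ T))) ↔ (T → (U ↔ P))) = ¬False = True
((U → ((P ∧ T) ⊕ T)) ↔ (P ⊕ T)) ⊕ ¬((P ↔ ((P ⊕ (P → U)) → (P ∨ T))) ↔ (T → (U ↔ P))) = True ⊕ True = False

False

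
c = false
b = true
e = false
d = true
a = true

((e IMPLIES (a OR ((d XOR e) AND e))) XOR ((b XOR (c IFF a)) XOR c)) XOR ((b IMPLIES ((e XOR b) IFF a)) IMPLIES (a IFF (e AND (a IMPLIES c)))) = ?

false

d XOR e = true XOR false = true
(d XOR e) AND e = true AND false = false
a OR ((d XOR e) AND e) = true OR false = true
e IMPLIES (a OR ((d XOR e) AND e)) = false IMPLIES true = true
c IFF a = false IFF true = false
b XOR (c IFF a) = true XOR false = true
(b XOR (c IFF a)) XOR c = true XOR false = true
(e IMPLIES (a OR ((d XOR e) AND e))) XOR ((b XOR (c IFF a)) XOR c) = true XOR true = false
e XOR b = false XOR true = true
(e XOR b) IFF a = true IFF true = true
b IMPLIES ((e XOR b) IFF a) = true IMPLIES true = true
a IMPLIES c = true IMPLIES false = false
e AND (a IMPLIES c) = false AND false = false
a IFF (e AND (a IMPLIES c)) = true IFF false = false
(b IMPLIES ((e XOR b) IFF a)) IMPLIES (a IFF (e AND (a IMPLIES c))) = true IMPLIES false = false
((e IMPLIES (a OR ((d XOR e) AND e))) XOR ((b XOR (c IFF a)) XOR c)) XOR ((b IMPLIES ((e XOR b) IFF a)) IMPLIES (a IFF (e AND (a IMPLIES c)))) = false XOR false = false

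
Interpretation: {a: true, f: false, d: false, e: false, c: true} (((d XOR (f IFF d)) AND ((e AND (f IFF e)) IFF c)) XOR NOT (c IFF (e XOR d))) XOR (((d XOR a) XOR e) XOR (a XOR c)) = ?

Substituting a=true, f=false, d=false, e=false, c=true:
f IFF d = false IFF false = true
d XOR (f IFF d) = false XOR true = true
f IFF e = false IFF false = true
e AND (f IFF e) = false AND true = false
(e AND (f IFF e)) IFF c = false IFF true = false
(d XOR (f IFF d)) AND ((e AND (f IFF e)) IFF c) = true AND false = false
e XOR d = false XOR false = false
c IFF (e XOR d) = true IFF false = false
NOT (c IFF (e XOR d)) = NOT false = true
((d XOR (f IFF d)) AND ((e AND (f IFF e)) IFF c)) XOR NOT (c IFF (e XOR d)) = false XOR true = true
d XOR a = false XOR true = true
(d XOR a) XOR e = true XOR false = true
a XOR c = true XOR true = false
((d XOR a) XOR e) XOR (a XOR c) = true XOR false = true
(((d XOR (f IFF d)) AND ((e AND (f IFF e)) IFF c)) XOR NOT (c IFF (e XOR d))) XOR (((d XOR a) XOR e) XOR (a XOR c)) = true XOR true = false

false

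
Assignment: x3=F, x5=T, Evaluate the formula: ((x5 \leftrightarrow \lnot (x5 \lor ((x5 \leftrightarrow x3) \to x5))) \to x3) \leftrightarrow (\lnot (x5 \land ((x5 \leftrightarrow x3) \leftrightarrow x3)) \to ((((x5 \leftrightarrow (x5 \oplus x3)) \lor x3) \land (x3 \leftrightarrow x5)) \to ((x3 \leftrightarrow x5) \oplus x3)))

T

x5 \leftrightarrow x3 = T \leftrightarrow F = F
(x5 \leftrightarrow x3) \to x5 = F \to T = T
x5 \lor ((x5 \leftrightarrow x3) \to x5) = T \lor T = T
\lnot (x5 \lor ((x5 \leftrightarrow x3) \to x5)) = \lnot T = F
x5 \leftrightarrow \lnot (x5 \lor ((x5 \leftrightarrow x3) \to x5)) = T \leftrightarrow F = F
(x5 \leftrightarrow \lnot (x5 \lor ((x5 \leftrightarrow x3) \to x5))) \to x3 = F \to F = T
x5 \leftrightarrow x3 = T \leftrightarrow F = F
(x5 \leftrightarrow x3) \leftrightarrow x3 = F \leftrightarrow F = T
x5 \land ((x5 \leftrightarrow x3) \leftrightarrow x3) = T \land T = T
\lnot (x5 \land ((x5 \leftrightarrow x3) \leftrightarrow x3)) = \lnot T = F
x5 \oplus x3 = T \oplus F = T
x5 \leftrightarrow (x5 \oplus x3) = T \leftrightarrow T = T
(x5 \leftrightarrow (x5 \oplus x3)) \lor x3 = T \lor F = T
x3 \leftrightarrow x5 = F \leftrightarrow T = F
((x5 \leftrightarrow (x5 \oplus x3)) \lor x3) \land (x3 \leftrightarrow x5) = T \land F = F
x3 \leftrightarrow x5 = F \leftrightarrow T = F
(x3 \leftrightarrow x5) \oplus x3 = F \oplus F = F
(((x5 \leftrightarrow (x5 \oplus x3)) \lor x3) \land (x3 \leftrightarrow x5)) \to ((x3 \leftrightarrow x5) \oplus x3) = F \to F = T
\lnot (x5 \land ((x5 \leftrightarrow x3) \leftrightarrow x3)) \to ((((x5 \leftrightarrow (x5 \oplus x3)) \lor x3) \land (x3 \leftrightarrow x5)) \to ((x3 \leftrightarrow x5) \oplus x3)) = F \to T = T
((x5 \leftrightarrow \lnot (x5 \lor ((x5 \leftrightarrow x3) \to x5))) \to x3) \leftrightarrow (\lnot (x5 \land ((x5 \leftrightarrow x3) \leftrightarrow x3)) \to ((((x5 \leftrightarrow (x5 \oplus x3)) \lor x3) \land (x3 \leftrightarrow x5)) \to ((x3 \leftrightarrow x5) \oplus x3))) = T \leftrightarrow T = T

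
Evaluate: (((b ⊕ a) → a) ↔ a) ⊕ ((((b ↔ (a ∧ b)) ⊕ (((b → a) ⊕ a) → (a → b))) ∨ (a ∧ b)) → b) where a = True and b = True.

b ⊕ a = True ⊕ True = False
(b ⊕ a) → a = False → True = True
((b ⊕ a) → a) ↔ a = True ↔ True = True
a ∧ b = True ∧ True = True
b ↔ (a ∧ b) = True ↔ True = True
b → a = True → True = True
(b → a) ⊕ a = True ⊕ True = False
a → b = True → True = True
((b → a) ⊕ a) → (a → b) = False → True = True
(b ↔ (a ∧ b)) ⊕ (((b → a) ⊕ a) → (a → b)) = True ⊕ True = False
a ∧ b = True ∧ True = True
((b ↔ (a ∧ b)) ⊕ (((b → a) ⊕ a) → (a → b))) ∨ (a ∧ b) = False ∨ True = True
(((b ↔ (a ∧ b)) ⊕ (((b → a) ⊕ a) → (a → b))) ∨ (a ∧ b)) → b = True → True = True
(((b ⊕ a) → a) ↔ a) ⊕ ((((b ↔ (a ∧ b)) ⊕ (((b → a) ⊕ a) → (a → b))) ∨ (a ∧ b)) → b) = True ⊕ True = False

False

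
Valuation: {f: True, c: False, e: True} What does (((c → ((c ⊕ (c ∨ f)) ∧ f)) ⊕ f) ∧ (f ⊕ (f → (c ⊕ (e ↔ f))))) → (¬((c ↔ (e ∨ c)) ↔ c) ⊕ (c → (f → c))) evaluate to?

True

c ∨ f = False ∨ True = True
c ⊕ (c ∨ f) = False ⊕ True = True
(c ⊕ (c ∨ f)) ∧ f = True ∧ True = True
c → ((c ⊕ (c ∨ f)) ∧ f) = False → True = True
(c → ((c ⊕ (c ∨ f)) ∧ f)) ⊕ f = True ⊕ True = False
e ↔ f = True ↔ True = True
c ⊕ (e ↔ f) = False ⊕ True = True
f → (c ⊕ (e ↔ f)) = True → True = True
f ⊕ (f → (c ⊕ (e ↔ f))) = True ⊕ True = False
((c → ((c ⊕ (c ∨ f)) ∧ f)) ⊕ f) ∧ (f ⊕ (f → (c ⊕ (e ↔ f)))) = False ∧ False = False
e ∨ c = True ∨ False = True
c ↔ (e ∨ c) = False ↔ True = False
(c ↔ (e ∨ c)) ↔ c = False ↔ False = True
¬((c ↔ (e ∨ c)) ↔ c) = ¬True = False
f → c = True → False = False
c → (f → c) = False → False = True
¬((c ↔ (e ∨ c)) ↔ c) ⊕ (c → (f → c)) = False ⊕ True = True
(((c → ((c ⊕ (c ∨ f)) ∧ f)) ⊕ f) ∧ (f ⊕ (f → (c ⊕ (e ↔ f))))) → (¬((c ↔ (e ∨ c)) ↔ c) ⊕ (c → (f → c))) = False → True = True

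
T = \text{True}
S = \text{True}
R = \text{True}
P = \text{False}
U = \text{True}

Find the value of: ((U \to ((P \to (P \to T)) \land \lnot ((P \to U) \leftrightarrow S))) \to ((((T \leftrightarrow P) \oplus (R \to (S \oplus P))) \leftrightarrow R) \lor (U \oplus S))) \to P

\text{False}

P \to T = \text{False} \to \text{True} = \text{True}
P \to (P \to T) = \text{False} \to \text{True} = \text{True}
P \to U = \text{False} \to \text{True} = \text{True}
(P \to U) \leftrightarrow S = \text{True} \leftrightarrow \text{True} = \text{True}
\lnot ((P \to U) \leftrightarrow S) = \lnot \text{True} = \text{False}
(P \to (P \to T)) \land \lnot ((P \to U) \leftrightarrow S) = \text{True} \land \text{False} = \text{False}
U \to ((P \to (P \to T)) \land \lnot ((P \to U) \leftrightarrow S)) = \text{True} \to \text{False} = \text{False}
T \leftrightarrow P = \text{True} \leftrightarrow \text{False} = \text{False}
S \oplus P = \text{True} \oplus \text{False} = \text{True}
R \to (S \oplus P) = \text{True} \to \text{True} = \text{True}
(T \leftrightarrow P) \oplus (R \to (S \oplus P)) = \text{False} \oplus \text{True} = \text{True}
((T \leftrightarrow P) \oplus (R \to (S \oplus P))) \leftrightarrow R = \text{True} \leftrightarrow \text{True} = \text{True}
U \oplus S = \text{True} \oplus \text{True} = \text{False}
(((T \leftrightarrow P) \oplus (R \to (S \oplus P))) \leftrightarrow R) \lor (U \oplus S) = \text{True} \lor \text{False} = \text{True}
(U \to ((P \to (P \to T)) \land \lnot ((P \to U) \leftrightarrow S))) \to ((((T \leftrightarrow P) \oplus (R \to (S \oplus P))) \leftrightarrow R) \lor (U \oplus S)) = \text{False} \to \text{True} = \text{True}
((U \to ((P \to (P \to T)) \land \lnot ((P \to U) \leftrightarrow S))) \to ((((T \leftrightarrow P) \oplus (R \to (S \oplus P))) \leftrightarrow R) \lor (U \oplus S))) \to P = \text{True} \to \text{False} = \text{False}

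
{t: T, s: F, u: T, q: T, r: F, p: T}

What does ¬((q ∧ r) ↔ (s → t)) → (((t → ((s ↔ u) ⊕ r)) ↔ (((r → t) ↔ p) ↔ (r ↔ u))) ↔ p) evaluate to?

T

q ∧ r = T ∧ F = F
s → t = F → T = T
(q ∧ r) ↔ (s → t) = F ↔ T = F
¬((q ∧ r) ↔ (s → t)) = ¬F = T
s ↔ u = F ↔ T = F
(s ↔ u) ⊕ r = F ⊕ F = F
t → ((s ↔ u) ⊕ r) = T → F = F
r → t = F → T = T
(r → t) ↔ p = T ↔ T = T
r ↔ u = F ↔ T = F
((r → t) ↔ p) ↔ (r ↔ u) = T ↔ F = F
(t → ((s ↔ u) ⊕ r)) ↔ (((r → t) ↔ p) ↔ (r ↔ u)) = F ↔ F = T
((t → ((s ↔ u) ⊕ r)) ↔ (((r → t) ↔ p) ↔ (r ↔ u))) ↔ p = T ↔ T = T
¬((q ∧ r) ↔ (s → t)) → (((t → ((s ↔ u) ⊕ r)) ↔ (((r → t) ↔ p) ↔ (r ↔ u))) ↔ p) = T → T = T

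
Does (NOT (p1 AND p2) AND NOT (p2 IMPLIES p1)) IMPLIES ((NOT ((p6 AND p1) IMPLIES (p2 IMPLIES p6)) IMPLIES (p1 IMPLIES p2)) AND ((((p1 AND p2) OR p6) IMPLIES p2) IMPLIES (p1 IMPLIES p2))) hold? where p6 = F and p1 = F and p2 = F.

T

p1 AND p2 = F AND F = F
NOT (p1 AND p2) = NOT F = T
p2 IMPLIES p1 = F IMPLIES F = T
NOT (p2 IMPLIES p1) = NOT T = F
NOT (p1 AND p2) AND NOT (p2 IMPLIES p1) = T AND F = F
p6 AND p1 = F AND F = F
p2 IMPLIES p6 = F IMPLIES F = T
(p6 AND p1) IMPLIES (p2 IMPLIES p6) = F IMPLIES T = T
NOT ((p6 AND p1) IMPLIES (p2 IMPLIES p6)) = NOT T = F
p1 IMPLIES p2 = F IMPLIES F = T
NOT ((p6 AND p1) IMPLIES (p2 IMPLIES p6)) IMPLIES (p1 IMPLIES p2) = F IMPLIES T = T
p1 AND p2 = F AND F = F
(p1 AND p2) OR p6 = F OR F = F
((p1 AND p2) OR p6) IMPLIES p2 = F IMPLIES F = T
p1 IMPLIES p2 = F IMPLIES F = T
(((p1 AND p2) OR p6) IMPLIES p2) IMPLIES (p1 IMPLIES p2) = T IMPLIES T = T
(NOT ((p6 AND p1) IMPLIES (p2 IMPLIES p6)) IMPLIES (p1 IMPLIES p2)) AND ((((p1 AND p2) OR p6) IMPLIES p2) IMPLIES (p1 IMPLIES p2)) = T AND T = T
(NOT (p1 AND p2) AND NOT (p2 IMPLIES p1)) IMPLIES ((NOT ((p6 AND p1) IMPLIES (p2 IMPLIES p6)) IMPLIES (p1 IMPLIES p2)) AND ((((p1 AND p2) OR p6) IMPLIES p2) IMPLIES (p1 IMPLIES p2))) = F IMPLIES T = T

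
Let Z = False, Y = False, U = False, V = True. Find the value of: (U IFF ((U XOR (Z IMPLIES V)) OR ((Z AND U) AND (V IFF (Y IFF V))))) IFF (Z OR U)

True

Z IMPLIES V = False IMPLIES True = True
U XOR (Z IMPLIES V) = False XOR True = True
Z AND U = False AND False = False
Y IFF V = False IFF True = False
V IFF (Y IFF V) = True IFF False = False
(Z AND U) AND (V IFF (Y IFF V)) = False AND False = False
(U XOR (Z IMPLIES V)) OR ((Z AND U) AND (V IFF (Y IFF V))) = True OR False = True
U IFF ((U XOR (Z IMPLIES V)) OR ((Z AND U) AND (V IFF (Y IFF V)))) = False IFF True = False
Z OR U = False OR False = False
(U IFF ((U XOR (Z IMPLIES V)) OR ((Z AND U) AND (V IFF (Y IFF V))))) IFF (Z OR U) = False IFF False = True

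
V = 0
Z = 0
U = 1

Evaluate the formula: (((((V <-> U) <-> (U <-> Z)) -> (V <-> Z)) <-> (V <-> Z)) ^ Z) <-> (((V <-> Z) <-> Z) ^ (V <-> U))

V <-> U = 0 <-> 1 = 0
U <-> Z = 1 <-> 0 = 0
(V <-> U) <-> (U <-> Z) = 0 <-> 0 = 1
V <-> Z = 0 <-> 0 = 1
((V <-> U) <-> (U <-> Z)) -> (V <-> Z) = 1 -> 1 = 1
V <-> Z = 0 <-> 0 = 1
(((V <-> U) <-> (U <-> Z)) -> (V <-> Z)) <-> (V <-> Z) = 1 <-> 1 = 1
((((V <-> U) <-> (U <-> Z)) -> (V <-> Z)) <-> (V <-> Z)) ^ Z = 1 ^ 0 = 1
V <-> Z = 0 <-> 0 = 1
(V <-> Z) <-> Z = 1 <-> 0 = 0
V <-> U = 0 <-> 1 = 0
((V <-> Z) <-> Z) ^ (V <-> U) = 0 ^ 0 = 0
(((((V <-> U) <-> (U <-> Z)) -> (V <-> Z)) <-> (V <-> Z)) ^ Z) <-> (((V <-> Z) <-> Z) ^ (V <-> U)) = 1 <-> 0 = 0

0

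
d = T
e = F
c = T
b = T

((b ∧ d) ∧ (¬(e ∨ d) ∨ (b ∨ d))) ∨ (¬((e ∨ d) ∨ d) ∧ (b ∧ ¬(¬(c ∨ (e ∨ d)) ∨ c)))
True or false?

b ∧ d = T ∧ T = T
e ∨ d = F ∨ T = T
¬(e ∨ d) = ¬T = F
b ∨ d = T ∨ T = T
¬(e ∨ d) ∨ (b ∨ d) = F ∨ T = T
(b ∧ d) ∧ (¬(e ∨ d) ∨ (b ∨ d)) = T ∧ T = T
e ∨ d = F ∨ T = T
(e ∨ d) ∨ d = T ∨ T = T
¬((e ∨ d) ∨ d) = ¬T = F
e ∨ d = F ∨ T = T
c ∨ (e ∨ d) = T ∨ T = T
¬(c ∨ (e ∨ d)) = ¬T = F
¬(c ∨ (e ∨ d)) ∨ c = F ∨ T = T
¬(¬(c ∨ (e ∨ d)) ∨ c) = ¬T = F
b ∧ ¬(¬(c ∨ (e ∨ d)) ∨ c) = T ∧ F = F
¬((e ∨ d) ∨ d) ∧ (b ∧ ¬(¬(c ∨ (e ∨ d)) ∨ c)) = F ∧ F = F
((b ∧ d) ∧ (¬(e ∨ d) ∨ (b ∨ d))) ∨ (¬((e ∨ d) ∨ d) ∧ (b ∧ ¬(¬(c ∨ (e ∨ d)) ∨ c))) = T ∨ F = T

T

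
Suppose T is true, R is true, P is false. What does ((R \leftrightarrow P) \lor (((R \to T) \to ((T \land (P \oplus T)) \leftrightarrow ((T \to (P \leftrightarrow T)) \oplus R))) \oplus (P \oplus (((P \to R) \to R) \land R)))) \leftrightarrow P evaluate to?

R \leftrightarrow P = \text{True} \leftrightarrow \text{False} = \text{False}
R \to T = \text{True} \to \text{True} = \text{True}
P \oplus T = \text{False} \oplus \text{True} = \text{True}
T \land (P \oplus T) = \text{True} \land \text{True} = \text{True}
P \leftrightarrow T = \text{False} \leftrightarrow \text{True} = \text{False}
T \to (P \leftrightarrow T) = \text{True} \to \text{False} = \text{False}
(T \to (P \leftrightarrow T)) \oplus R = \text{False} \oplus \text{True} = \text{True}
(T \land (P \oplus T)) \leftrightarrow ((T \to (P \leftrightarrow T)) \oplus R) = \text{True} \leftrightarrow \text{True} = \text{True}
(R \to T) \to ((T \land (P \oplus T)) \leftrightarrow ((T \to (P \leftrightarrow T)) \oplus R)) = \text{True} \to \text{True} = \text{True}
P \to R = \text{False} \to \text{True} = \text{True}
(P \to R) \to R = \text{True} \to \text{True} = \text{True}
((P \to R) \to R) \land R = \text{True} \land \text{True} = \text{True}
P \oplus (((P \to R) \to R) \land R) = \text{False} \oplus \text{True} = \text{True}
((R \to T) \to ((T \land (P \oplus T)) \leftrightarrow ((T \to (P \leftrightarrow T)) \oplus R))) \oplus (P \oplus (((P \to R) \to R) \land R)) = \text{True} \oplus \text{True} = \text{False}
(R \leftrightarrow P) \lor (((R \to T) \to ((T \land (P \oplus T)) \leftrightarrow ((T \to (P \leftrightarrow T)) \oplus R))) \oplus (P \oplus (((P \to R) \to R) \land R))) = \text{False} \lor \text{False} = \text{False}
((R \leftrightarrow P) \lor (((R \to T) \to ((T \land (P \oplus T)) \leftrightarrow ((T \to (P \leftrightarrow T)) \oplus R))) \oplus (P \oplus (((P \to R) \to R) \land R)))) \leftrightarrow P = \text{False} \leftrightarrow \text{False} = \text{True}

\text{True}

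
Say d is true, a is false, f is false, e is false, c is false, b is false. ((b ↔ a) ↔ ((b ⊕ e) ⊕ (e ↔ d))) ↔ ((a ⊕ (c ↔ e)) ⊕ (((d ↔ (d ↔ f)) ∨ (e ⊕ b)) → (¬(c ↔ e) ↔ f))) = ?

True

Substituting d=True, a=False, f=False, e=False, c=False, b=False:
b ↔ a = False ↔ False = True
b ⊕ e = False ⊕ False = False
e ↔ d = False ↔ True = False
(b ⊕ e) ⊕ (e ↔ d) = False ⊕ False = False
(b ↔ a) ↔ ((b ⊕ e) ⊕ (e ↔ d)) = True ↔ False = False
c ↔ e = False ↔ False = True
a ⊕ (c ↔ e) = False ⊕ True = True
d ↔ f = True ↔ False = False
d ↔ (d ↔ f) = True ↔ False = False
e ⊕ b = False ⊕ False = False
(d ↔ (d ↔ f)) ∨ (e ⊕ b) = False ∨ False = False
c ↔ e = False ↔ False = True
¬(c ↔ e) = ¬True = False
¬(c ↔ e) ↔ f = False ↔ False = True
((d ↔ (d ↔ f)) ∨ (e ⊕ b)) → (¬(c ↔ e) ↔ f) = False → True = True
(a ⊕ (c ↔ e)) ⊕ (((d ↔ (d ↔ f)) ∨ (e ⊕ b)) → (¬(c ↔ e) ↔ f)) = True ⊕ True = False
((b ↔ a) ↔ ((b ⊕ e) ⊕ (e ↔ d))) ↔ ((a ⊕ (c ↔ e)) ⊕ (((d ↔ (d ↔ f)) ∨ (e ⊕ b)) → (¬(c ↔ e) ↔ f))) = False ↔ False = True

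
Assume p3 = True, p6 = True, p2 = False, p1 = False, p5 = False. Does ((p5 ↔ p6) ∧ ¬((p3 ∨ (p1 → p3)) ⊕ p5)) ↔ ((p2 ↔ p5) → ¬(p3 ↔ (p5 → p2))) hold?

p5 ↔ p6 = False ↔ True = False
p1 → p3 = False → True = True
p3 ∨ (p1 → p3) = True ∨ True = True
(p3 ∨ (p1 → p3)) ⊕ p5 = True ⊕ False = True
¬((p3 ∨ (p1 → p3)) ⊕ p5) = ¬True = False
(p5 ↔ p6) ∧ ¬((p3 ∨ (p1 → p3)) ⊕ p5) = False ∧ False = False
p2 ↔ p5 = False ↔ False = True
p5 → p2 = False → False = True
p3 ↔ (p5 → p2) = True ↔ True = True
¬(p3 ↔ (p5 → p2)) = ¬True = False
(p2 ↔ p5) → ¬(p3 ↔ (p5 → p2)) = True → False = False
((p5 ↔ p6) ∧ ¬((p3 ∨ (p1 → p3)) ⊕ p5)) ↔ ((p2 ↔ p5) → ¬(p3 ↔ (p5 → p2))) = False ↔ False = True

True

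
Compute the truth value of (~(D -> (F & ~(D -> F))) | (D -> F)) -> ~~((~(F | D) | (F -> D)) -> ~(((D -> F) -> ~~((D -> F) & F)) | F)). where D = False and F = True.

D -> F = False -> True = True
~(D -> F) = ~True = False
F & ~(D -> F) = True & False = False
D -> (F & ~(D -> F)) = False -> False = True
~(D -> (F & ~(D -> F))) = ~True = False
D -> F = False -> True = True
~(D -> (F & ~(D -> F))) | (D -> F) = False | True = True
F | D = True | False = True
~(F | D) = ~True = False
F -> D = True -> False = False
~(F | D) | (F -> D) = False | False = False
D -> F = False -> True = True
D -> F = False -> True = True
(D -> F) & F = True & True = True
~((D -> F) & F) = ~True = False
~~((D -> F) & F) = ~False = True
(D -> F) -> ~~((D -> F) & F) = True -> True = True
((D -> F) -> ~~((D -> F) & F)) | F = True | True = True
~(((D -> F) -> ~~((D -> F) & F)) | F) = ~True = False
(~(F | D) | (F -> D)) -> ~(((D -> F) -> ~~((D -> F) & F)) | F) = False -> False = True
~((~(F | D) | (F -> D)) -> ~(((D -> F) -> ~~((D -> F) & F)) | F)) = ~True = False
~~((~(F | D) | (F -> D)) -> ~(((D -> F) -> ~~((D -> F) & F)) | F)) = ~False = True
(~(D -> (F & ~(D -> F))) | (D -> F)) -> ~~((~(F | D) | (F -> D)) -> ~(((D -> F) -> ~~((D -> F) & F)) | F)) = True -> True = True

True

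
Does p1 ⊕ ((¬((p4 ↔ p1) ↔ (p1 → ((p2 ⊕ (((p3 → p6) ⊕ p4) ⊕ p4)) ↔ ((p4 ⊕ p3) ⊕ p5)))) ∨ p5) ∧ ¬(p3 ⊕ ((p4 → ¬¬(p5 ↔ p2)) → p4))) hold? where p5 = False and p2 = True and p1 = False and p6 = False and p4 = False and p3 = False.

False

p4 ↔ p1 = False ↔ False = True
p3 → p6 = False → False = True
(p3 → p6) ⊕ p4 = True ⊕ False = True
((p3 → p6) ⊕ p4) ⊕ p4 = True ⊕ False = True
p2 ⊕ (((p3 → p6) ⊕ p4) ⊕ p4) = True ⊕ True = False
p4 ⊕ p3 = False ⊕ False = False
(p4 ⊕ p3) ⊕ p5 = False ⊕ False = False
(p2 ⊕ (((p3 → p6) ⊕ p4) ⊕ p4)) ↔ ((p4 ⊕ p3) ⊕ p5) = False ↔ False = True
p1 → ((p2 ⊕ (((p3 → p6) ⊕ p4) ⊕ p4)) ↔ ((p4 ⊕ p3) ⊕ p5)) = False → True = True
(p4 ↔ p1) ↔ (p1 → ((p2 ⊕ (((p3 → p6) ⊕ p4) ⊕ p4)) ↔ ((p4 ⊕ p3) ⊕ p5))) = True ↔ True = True
¬((p4 ↔ p1) ↔ (p1 → ((p2 ⊕ (((p3 → p6) ⊕ p4) ⊕ p4)) ↔ ((p4 ⊕ p3) ⊕ p5)))) = ¬True = False
¬((p4 ↔ p1) ↔ (p1 → ((p2 ⊕ (((p3 → p6) ⊕ p4) ⊕ p4)) ↔ ((p4 ⊕ p3) ⊕ p5)))) ∨ p5 = False ∨ False = False
p5 ↔ p2 = False ↔ True = False
¬(p5 ↔ p2) = ¬False = True
¬¬(p5 ↔ p2) = ¬True = False
p4 → ¬¬(p5 ↔ p2) = False → False = True
(p4 → ¬¬(p5 ↔ p2)) → p4 = True → False = False
p3 ⊕ ((p4 → ¬¬(p5 ↔ p2)) → p4) = False ⊕ False = False
¬(p3 ⊕ ((p4 → ¬¬(p5 ↔ p2)) → p4)) = ¬False = True
(¬((p4 ↔ p1) ↔ (p1 → ((p2 ⊕ (((p3 → p6) ⊕ p4) ⊕ p4)) ↔ ((p4 ⊕ p3) ⊕ p5)))) ∨ p5) ∧ ¬(p3 ⊕ ((p4 → ¬¬(p5 ↔ p2)) → p4)) = False ∧ True = False
p1 ⊕ ((¬((p4 ↔ p1) ↔ (p1 → ((p2 ⊕ (((p3 → p6) ⊕ p4) ⊕ p4)) ↔ ((p4 ⊕ p3) ⊕ p5)))) ∨ p5) ∧ ¬(p3 ⊕ ((p4 → ¬¬(p5 ↔ p2)) → p4))) = False ⊕ False = False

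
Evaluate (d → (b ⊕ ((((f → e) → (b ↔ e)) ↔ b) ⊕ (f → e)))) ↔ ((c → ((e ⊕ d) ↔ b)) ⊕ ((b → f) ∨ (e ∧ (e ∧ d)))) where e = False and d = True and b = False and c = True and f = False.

True

Substituting e=False, d=True, b=False, c=True, f=False:
f → e = False → False = True
b ↔ e = False ↔ False = True
(f → e) → (b ↔ e) = True → True = True
((f → e) → (b ↔ e)) ↔ b = True ↔ False = False
f → e = False → False = True
(((f → e) → (b ↔ e)) ↔ b) ⊕ (f → e) = False ⊕ True = True
b ⊕ ((((f → e) → (b ↔ e)) ↔ b) ⊕ (f → e)) = False ⊕ True = True
d → (b ⊕ ((((f → e) → (b ↔ e)) ↔ b) ⊕ (f → e))) = True → True = True
e ⊕ d = False ⊕ True = True
(e ⊕ d) ↔ b = True ↔ False = False
c → ((e ⊕ d) ↔ b) = True → False = False
b → f = False → False = True
e ∧ d = False ∧ True = False
e ∧ (e ∧ d) = False ∧ False = False
(b → f) ∨ (e ∧ (e ∧ d)) = True ∨ False = True
(c → ((e ⊕ d) ↔ b)) ⊕ ((b → f) ∨ (e ∧ (e ∧ d))) = False ⊕ True = True
(d → (b ⊕ ((((f → e) → (b ↔ e)) ↔ b) ⊕ (f → e)))) ↔ ((c → ((e ⊕ d) ↔ b)) ⊕ ((b → f) ∨ (e ∧ (e ∧ d)))) = True ↔ True = True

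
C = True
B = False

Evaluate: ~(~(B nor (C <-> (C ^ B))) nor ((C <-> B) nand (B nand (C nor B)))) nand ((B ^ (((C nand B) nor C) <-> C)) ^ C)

False

Substituting C=True, B=False:
C ^ B = True ^ False = True
C <-> (C ^ B) = True <-> True = True
B nor (C <-> (C ^ B)) = False nor True = False
~(B nor (C <-> (C ^ B))) = ~False = True
C <-> B = True <-> False = False
C nor B = True nor False = False
B nand (C nor B) = False nand False = True
(C <-> B) nand (B nand (C nor B)) = False nand True = True
~(B nor (C <-> (C ^ B))) nor ((C <-> B) nand (B nand (C nor B))) = True nor True = False
~(~(B nor (C <-> (C ^ B))) nor ((C <-> B) nand (B nand (C nor B)))) = ~False = True
C nand B = True nand False = True
(C nand B) nor C = True nor True = False
((C nand B) nor C) <-> C = False <-> True = False
B ^ (((C nand B) nor C) <-> C) = False ^ False = False
(B ^ (((C nand B) nor C) <-> C)) ^ C = False ^ True = True
~(~(B nor (C <-> (C ^ B))) nor ((C <-> B) nand (B nand (C nor B)))) nand ((B ^ (((C nand B) nor C) <-> C)) ^ C) = True nand True = False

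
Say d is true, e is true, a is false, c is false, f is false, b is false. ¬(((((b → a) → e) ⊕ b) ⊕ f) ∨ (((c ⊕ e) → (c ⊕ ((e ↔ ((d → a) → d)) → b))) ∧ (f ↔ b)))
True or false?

False

b → a = False → False = True
(b → a) → e = True → True = True
((b → a) → e) ⊕ b = True ⊕ False = True
(((b → a) → e) ⊕ b) ⊕ f = True ⊕ False = True
c ⊕ e = False ⊕ True = True
d → a = True → False = False
(d → a) → d = False → True = True
e ↔ ((d → a) → d) = True ↔ True = True
(e ↔ ((d → a) → d)) → b = True → False = False
c ⊕ ((e ↔ ((d → a) → d)) → b) = False ⊕ False = False
(c ⊕ e) → (c ⊕ ((e ↔ ((d → a) → d)) → b)) = True → False = False
f ↔ b = False ↔ False = True
((c ⊕ e) → (c ⊕ ((e ↔ ((d → a) → d)) → b))) ∧ (f ↔ b) = False ∧ True = False
((((b → a) → e) ⊕ b) ⊕ f) ∨ (((c ⊕ e) → (c ⊕ ((e ↔ ((d → a) → d)) → b))) ∧ (f ↔ b)) = True ∨ False = True
¬(((((b → a) → e) ⊕ b) ⊕ f) ∨ (((c ⊕ e) → (c ⊕ ((e ↔ ((d → a) → d)) → b))) ∧ (f ↔ b))) = ¬True = False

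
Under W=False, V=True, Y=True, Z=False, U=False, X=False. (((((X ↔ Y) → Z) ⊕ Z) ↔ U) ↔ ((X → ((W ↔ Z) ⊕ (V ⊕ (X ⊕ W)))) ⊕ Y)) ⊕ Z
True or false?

True

X ↔ Y = False ↔ True = False
(X ↔ Y) → Z = False → False = True
((X ↔ Y) → Z) ⊕ Z = True ⊕ False = True
(((X ↔ Y) → Z) ⊕ Z) ↔ U = True ↔ False = False
W ↔ Z = False ↔ False = True
X ⊕ W = False ⊕ False = False
V ⊕ (X ⊕ W) = True ⊕ False = True
(W ↔ Z) ⊕ (V ⊕ (X ⊕ W)) = True ⊕ True = False
X → ((W ↔ Z) ⊕ (V ⊕ (X ⊕ W))) = False → False = True
(X → ((W ↔ Z) ⊕ (V ⊕ (X ⊕ W)))) ⊕ Y = True ⊕ True = False
((((X ↔ Y) → Z) ⊕ Z) ↔ U) ↔ ((X → ((W ↔ Z) ⊕ (V ⊕ (X ⊕ W)))) ⊕ Y) = False ↔ False = True
(((((X ↔ Y) → Z) ⊕ Z) ↔ U) ↔ ((X → ((W ↔ Z) ⊕ (V ⊕ (X ⊕ W)))) ⊕ Y)) ⊕ Z = True ⊕ False = True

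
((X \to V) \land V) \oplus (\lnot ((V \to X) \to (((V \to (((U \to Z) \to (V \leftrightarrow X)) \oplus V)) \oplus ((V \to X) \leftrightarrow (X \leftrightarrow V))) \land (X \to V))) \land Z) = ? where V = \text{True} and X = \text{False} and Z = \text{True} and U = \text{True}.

X \to V = \text{False} \to \text{True} = \text{True}
(X \to V) \land V = \text{True} \land \text{True} = \text{True}
V \to X = \text{True} \to \text{False} = \text{False}
U \to Z = \text{True} \to \text{True} = \text{True}
V \leftrightarrow X = \text{True} \leftrightarrow \text{False} = \text{False}
(U \to Z) \to (V \leftrightarrow X) = \text{True} \to \text{False} = \text{False}
((U \to Z) \to (V \leftrightarrow X)) \oplus V = \text{False} \oplus \text{True} = \text{True}
V \to (((U \to Z) \to (V \leftrightarrow X)) \oplus V) = \text{True} \to \text{True} = \text{True}
V \to X = \text{True} \to \text{False} = \text{False}
X \leftrightarrow V = \text{False} \leftrightarrow \text{True} = \text{False}
(V \to X) \leftrightarrow (X \leftrightarrow V) = \text{False} \leftrightarrow \text{False} = \text{True}
(V \to (((U \to Z) \to (V \leftrightarrow X)) \oplus V)) \oplus ((V \to X) \leftrightarrow (X \leftrightarrow V)) = \text{True} \oplus \text{True} = \text{False}
X \to V = \text{False} \to \text{True} = \text{True}
((V \to (((U \to Z) \to (V \leftrightarrow X)) \oplus V)) \oplus ((V \to X) \leftrightarrow (X \leftrightarrow V))) \land (X \to V) = \text{False} \land \text{True} = \text{False}
(V \to X) \to (((V \to (((U \to Z) \to (V \leftrightarrow X)) \oplus V)) \oplus ((V \to X) \leftrightarrow (X \leftrightarrow V))) \land (X \to V)) = \text{False} \to \text{False} = \text{True}
\lnot ((V \to X) \to (((V \to (((U \to Z) \to (V \leftrightarrow X)) \oplus V)) \oplus ((V \to X) \leftrightarrow (X \leftrightarrow V))) \land (X \to V))) = \lnot \text{True} = \text{False}
\lnot ((V \to X) \to (((V \to (((U \to Z) \to (V \leftrightarrow X)) \oplus V)) \oplus ((V \to X) \leftrightarrow (X \leftrightarrow V))) \land (X \to V))) \land Z = \text{False} \land \text{True} = \text{False}
((X \to V) \land V) \oplus (\lnot ((V \to X) \to (((V \to (((U \to Z) \to (V \leftrightarrow X)) \oplus V)) \oplus ((V \to X) \leftrightarrow (X \leftrightarrow V))) \land (X \to V))) \land Z) = \text{True} \oplus \text{False} = \text{True}

\text{True}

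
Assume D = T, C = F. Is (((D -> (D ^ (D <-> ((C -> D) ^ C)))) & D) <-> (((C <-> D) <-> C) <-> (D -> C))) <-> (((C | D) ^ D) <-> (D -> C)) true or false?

Substituting D=T, C=F:
C -> D = F -> T = T
(C -> D) ^ C = T ^ F = T
D <-> ((C -> D) ^ C) = T <-> T = T
D ^ (D <-> ((C -> D) ^ C)) = T ^ T = F
D -> (D ^ (D <-> ((C -> D) ^ C))) = T -> F = F
(D -> (D ^ (D <-> ((C -> D) ^ C)))) & D = F & T = F
C <-> D = F <-> T = F
(C <-> D) <-> C = F <-> F = T
D -> C = T -> F = F
((C <-> D) <-> C) <-> (D -> C) = T <-> F = F
((D -> (D ^ (D <-> ((C -> D) ^ C)))) & D) <-> (((C <-> D) <-> C) <-> (D -> C)) = F <-> F = T
C | D = F | T = T
(C | D) ^ D = T ^ T = F
D -> C = T -> F = F
((C | D) ^ D) <-> (D -> C) = F <-> F = T
(((D -> (D ^ (D <-> ((C -> D) ^ C)))) & D) <-> (((C <-> D) <-> C) <-> (D -> C))) <-> (((C | D) ^ D) <-> (D -> C)) = T <-> T = T

T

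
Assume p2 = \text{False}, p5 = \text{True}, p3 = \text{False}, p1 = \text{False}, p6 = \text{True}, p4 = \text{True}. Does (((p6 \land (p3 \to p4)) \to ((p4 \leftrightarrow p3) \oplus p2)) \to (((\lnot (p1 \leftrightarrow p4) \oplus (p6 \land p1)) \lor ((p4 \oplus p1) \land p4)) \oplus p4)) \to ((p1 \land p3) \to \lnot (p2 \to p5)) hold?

p3 \to p4 = \text{False} \to \text{True} = \text{True}
p6 \land (p3 \to p4) = \text{True} \land \text{True} = \text{True}
p4 \leftrightarrow p3 = \text{True} \leftrightarrow \text{False} = \text{False}
(p4 \leftrightarrow p3) \oplus p2 = \text{False} \oplus \text{False} = \text{False}
(p6 \land (p3 \to p4)) \to ((p4 \leftrightarrow p3) \oplus p2) = \text{True} \to \text{False} = \text{False}
p1 \leftrightarrow p4 = \text{False} \leftrightarrow \text{True} = \text{False}
\lnot (p1 \leftrightarrow p4) = \lnot \text{False} = \text{True}
p6 \land p1 = \text{True} \land \text{False} = \text{False}
\lnot (p1 \leftrightarrow p4) \oplus (p6 \land p1) = \text{True} \oplus \text{False} = \text{True}
p4 \oplus p1 = \text{True} \oplus \text{False} = \text{True}
(p4 \oplus p1) \land p4 = \text{True} \land \text{True} = \text{True}
(\lnot (p1 \leftrightarrow p4) \oplus (p6 \land p1)) \lor ((p4 \oplus p1) \land p4) = \text{True} \lor \text{True} = \text{True}
((\lnot (p1 \leftrightarrow p4) \oplus (p6 \land p1)) \lor ((p4 \oplus p1) \land p4)) \oplus p4 = \text{True} \oplus \text{True} = \text{False}
((p6 \land (p3 \to p4)) \to ((p4 \leftrightarrow p3) \oplus p2)) \to (((\lnot (p1 \leftrightarrow p4) \oplus (p6 \land p1)) \lor ((p4 \oplus p1) \land p4)) \oplus p4) = \text{False} \to \text{False} = \text{True}
p1 \land p3 = \text{False} \land \text{False} = \text{False}
p2 \to p5 = \text{False} \to \text{True} = \text{True}
\lnot (p2 \to p5) = \lnot \text{True} = \text{False}
(p1 \land p3) \to \lnot (p2 \to p5) = \text{False} \to \text{False} = \text{True}
(((p6 \land (p3 \to p4)) \to ((p4 \leftrightarrow p3) \oplus p2)) \to (((\lnot (p1 \leftrightarrow p4) \oplus (p6 \land p1)) \lor ((p4 \oplus p1) \land p4)) \oplus p4)) \to ((p1 \land p3) \to \lnot (p2 \to p5)) = \text{True} \to \text{True} = \text{True}

\text{True}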